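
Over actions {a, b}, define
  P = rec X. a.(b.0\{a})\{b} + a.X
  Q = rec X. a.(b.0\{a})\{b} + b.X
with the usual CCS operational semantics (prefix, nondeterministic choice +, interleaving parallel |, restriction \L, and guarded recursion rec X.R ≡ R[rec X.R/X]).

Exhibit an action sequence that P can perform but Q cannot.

aa

LTS(P): 2 reachable states
  p0 = rec X. a.(b.0\{a})\{b} + a.X | --a--▸ p0, --a--▸ p1
  p1 = (b.0\{a})\{b} | (no moves)
LTS(Q): 2 reachable states
  q0 = rec X. a.(b.0\{a})\{b} + b.X | --a--▸ q1, --b--▸ q0
  q1 = (b.0\{a})\{b} | (no moves)
Trace ⟨aa⟩ through P, begin at {p0}:
  [1] a ⇒ {p0, p1}
  [2] a ⇒ {p0, p1}
  ✓ P
Trace ⟨aa⟩ through Q, begin at {q0}:
  [1] a ⇒ {q1}
  [2] a ⇒ no successor for Q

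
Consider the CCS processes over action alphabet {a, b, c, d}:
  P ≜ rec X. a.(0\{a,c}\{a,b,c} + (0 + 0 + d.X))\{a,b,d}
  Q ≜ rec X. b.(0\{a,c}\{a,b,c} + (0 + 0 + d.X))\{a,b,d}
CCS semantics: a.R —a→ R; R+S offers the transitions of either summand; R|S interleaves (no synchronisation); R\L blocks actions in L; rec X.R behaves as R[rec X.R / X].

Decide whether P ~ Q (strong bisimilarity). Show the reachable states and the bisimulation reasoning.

Reachable graph of P (2 states):
  u0 = rec X. a.(0\{a,c}\{a,b,c} + (0 + 0 + d.X))\{a,b,d} | ··a··> u1
  u1 = (0\{a,c}\{a,b,c} + (0 + 0 + d.(rec X. a.(0\{a,c}\{a,b,c} + (0 + 0 + d.X))\{a,b,d})))\{a,b,d} | stopped
Reachable graph of Q (2 states):
  v0 = rec X. b.(0\{a,c}\{a,b,c} + (0 + 0 + d.X))\{a,b,d} | ··b··> v1
  v1 = (0\{a,c}\{a,b,c} + (0 + 0 + d.(rec X. b.(0\{a,c}\{a,b,c} + (0 + 0 + d.X))\{a,b,d})))\{a,b,d} | stopped
Coarsest stable partition (strong bisimilarity classes):
  B0 = {u0}
  B1 = {u1, v1}
  B2 = {v0}
u0 ∈ B0, v0 ∈ B2 → different blocks

P ≁ Q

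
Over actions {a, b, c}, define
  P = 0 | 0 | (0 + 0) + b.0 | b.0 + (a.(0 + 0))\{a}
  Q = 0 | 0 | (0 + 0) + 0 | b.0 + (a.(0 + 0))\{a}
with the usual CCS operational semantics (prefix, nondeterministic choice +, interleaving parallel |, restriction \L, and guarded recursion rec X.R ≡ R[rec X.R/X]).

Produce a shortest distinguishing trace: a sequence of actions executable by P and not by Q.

bb

LTS(P): 4 reachable states
  u0 = 0 | 0 | (0 + 0) + b.0 | b.0 + (a.(0 + 0))\{a} | -b-> u1, -b-> u2
  u1 = 0 | b.0 | -b-> u3
  u2 = b.0 | 0 | -b-> u3
  u3 = 0 | 0 | ∅
LTS(Q): 2 reachable states
  v0 = 0 | 0 | (0 + 0) + 0 | b.0 + (a.(0 + 0))\{a} | -b-> v1
  v1 = 0 | 0 | ∅
Executing bb from P (initial set {u0}):
  after b @ step 1: {u1, u2}
  after b @ step 2: {u3}
  ✓ P
Executing bb from Q (initial set {v0}):
  after b @ step 1: {v1}
  after b @ step 2: ∅ (Q stuck)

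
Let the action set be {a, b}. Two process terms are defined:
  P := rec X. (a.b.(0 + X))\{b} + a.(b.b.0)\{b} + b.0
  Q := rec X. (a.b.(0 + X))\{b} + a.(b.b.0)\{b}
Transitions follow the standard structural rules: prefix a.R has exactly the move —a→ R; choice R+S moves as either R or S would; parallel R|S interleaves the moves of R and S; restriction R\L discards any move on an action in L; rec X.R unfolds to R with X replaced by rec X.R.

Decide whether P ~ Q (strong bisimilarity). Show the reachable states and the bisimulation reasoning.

NO

P's transition system — 4 states:
  s0 = rec X. (a.b.(0 + X))\{b} + a.(b.b.0)\{b} + b.0 → ··a··> s1, ··a··> s2, ··b··> s3
  s1 = (b.(0 + (rec X. (a.b.(0 + X))\{b} + a.(b.b.0)\{b} + b.0)))\{b} → (no moves)
  s2 = (b.b.0)\{b} → (no moves)
  s3 = 0 → (no moves)
Q's transition system — 3 states:
  t0 = rec X. (a.b.(0 + X))\{b} + a.(b.b.0)\{b} → ··a··> t1, ··a··> t2
  t1 = (b.(0 + (rec X. (a.b.(0 + X))\{b} + a.(b.b.0)\{b})))\{b} → (no moves)
  t2 = (b.b.0)\{b} → (no moves)
Bisimilarity quotient blocks:
  B0 = {s0}
  B1 = {s1, s2, s3, t1, t2}
  B2 = {t0}
s0 ∈ B0, t0 ∈ B2 → different blocks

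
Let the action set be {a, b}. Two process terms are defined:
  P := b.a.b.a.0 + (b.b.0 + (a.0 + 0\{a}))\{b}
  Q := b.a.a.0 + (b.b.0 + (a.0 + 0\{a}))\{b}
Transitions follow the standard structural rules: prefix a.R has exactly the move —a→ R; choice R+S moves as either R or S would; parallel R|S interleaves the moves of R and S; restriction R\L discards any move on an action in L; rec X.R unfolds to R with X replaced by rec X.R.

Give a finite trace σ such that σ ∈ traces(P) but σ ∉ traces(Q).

bab

Reachable graph of P (6 states):
  p0 = b.a.b.a.0 + (b.b.0 + (a.0 + 0\{a}))\{b} | -a-> p1, -b-> p2
  p1 = 0\{b} | deadlocked
  p2 = a.b.a.0 | -a-> p3
  p3 = b.a.0 | -b-> p4
  p4 = a.0 | -a-> p5
  p5 = 0 | deadlocked
Reachable graph of Q (5 states):
  q0 = b.a.a.0 + (b.b.0 + (a.0 + 0\{a}))\{b} | -a-> q1, -b-> q2
  q1 = 0\{b} | deadlocked
  q2 = a.a.0 | -a-> q3
  q3 = a.0 | -a-> q4
  q4 = 0 | deadlocked
Run σ = ⟨bab⟩ on P: start {p0}
  [1] b ⇒ {p2}
  [2] a ⇒ {p3}
  [3] b ⇒ {p4}
  P completes σ.
Run σ = ⟨bab⟩ on Q: start {q0}
  [1] b ⇒ {q2}
  [2] a ⇒ {q3}
  [3] b ⇒ ∅  — Q cannot continue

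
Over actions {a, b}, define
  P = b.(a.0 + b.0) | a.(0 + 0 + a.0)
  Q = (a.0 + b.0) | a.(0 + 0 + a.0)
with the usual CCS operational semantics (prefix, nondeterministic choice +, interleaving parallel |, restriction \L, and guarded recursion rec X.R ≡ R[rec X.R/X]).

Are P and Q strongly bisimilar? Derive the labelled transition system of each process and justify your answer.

P ≁ Q

P's transition system — 9 states:
  s0 = b.(a.0 + b.0) | a.(0 + 0 + a.0) has moves -a-> s1, -b-> s2
  s1 = b.(a.0 + b.0) | (0 + 0 + a.0) has moves -a-> s3, -b-> s4
  s2 = (a.0 + b.0) | a.(0 + 0 + a.0) has moves -a-> s4, -a-> s5, -b-> s5
  s3 = b.(a.0 + b.0) | 0 has moves -b-> s6
  s4 = (a.0 + b.0) | (0 + 0 + a.0) has moves -a-> s6, -a-> s7, -b-> s7
  s5 = 0 | a.(0 + 0 + a.0) has moves -a-> s7
  s6 = (a.0 + b.0) | 0 has moves -a-> s8, -b-> s8
  s7 = 0 | (0 + 0 + a.0) has moves -a-> s8
  s8 = 0 | 0 has moves ∅
Q's transition system — 6 states:
  t0 = (a.0 + b.0) | a.(0 + 0 + a.0) has moves -a-> t1, -a-> t2, -b-> t2
  t1 = (a.0 + b.0) | (0 + 0 + a.0) has moves -a-> t3, -a-> t4, -b-> t4
  t2 = 0 | a.(0 + 0 + a.0) has moves -a-> t4
  t3 = (a.0 + b.0) | 0 has moves -a-> t5, -b-> t5
  t4 = 0 | (0 + 0 + a.0) has moves -a-> t5
  t5 = 0 | 0 has moves ∅
Partition-refinement fixed point:
  B0 = {s0}
  B1 = {s1}
  B2 = {s4, t1}
  B3 = {s6, t3}
  B4 = {s8, t5}
  B5 = {s7, t4}
  B6 = {s3}
  B7 = {s2, t0}
  B8 = {s5, t2}
s0 ∈ B0, t0 ∈ B7 → different blocks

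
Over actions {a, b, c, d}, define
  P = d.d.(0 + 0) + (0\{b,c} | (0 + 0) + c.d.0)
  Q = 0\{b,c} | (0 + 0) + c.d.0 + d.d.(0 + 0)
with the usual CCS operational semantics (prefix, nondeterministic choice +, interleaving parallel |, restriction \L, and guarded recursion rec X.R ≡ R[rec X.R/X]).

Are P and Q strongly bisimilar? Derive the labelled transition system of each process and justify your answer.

Reachable graph of P (5 states):
  m0 = d.d.(0 + 0) + (0\{b,c} | (0 + 0) + c.d.0) has moves =c=> m1, =d=> m2
  m1 = d.0 has moves =d=> m3
  m2 = d.(0 + 0) has moves =d=> m4
  m3 = 0 has moves stopped
  m4 = 0 + 0 has moves stopped
Reachable graph of Q (5 states):
  n0 = 0\{b,c} | (0 + 0) + c.d.0 + d.d.(0 + 0) has moves =c=> n1, =d=> n2
  n1 = d.0 has moves =d=> n3
  n2 = d.(0 + 0) has moves =d=> n4
  n3 = 0 has moves stopped
  n4 = 0 + 0 has moves stopped
Partition-refinement fixed point:
  B0 = {m0, n0}
  B1 = {m1, m2, n1, n2}
  B2 = {m3, m4, n3, n4}
m0 ∈ B0, n0 ∈ B0 → same block

bisimilar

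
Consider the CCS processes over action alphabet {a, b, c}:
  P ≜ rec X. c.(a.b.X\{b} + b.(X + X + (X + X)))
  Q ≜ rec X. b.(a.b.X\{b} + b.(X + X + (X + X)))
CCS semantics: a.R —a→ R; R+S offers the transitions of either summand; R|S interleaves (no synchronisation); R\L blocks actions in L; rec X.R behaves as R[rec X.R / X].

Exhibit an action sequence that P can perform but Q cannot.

LTS(P): 7 reachable states
  m0 = rec X. c.(a.b.X\{b} + b.(X + X + (X + X))) | —c→ m1
  m1 = a.b.(rec X. c.(a.b.X\{b} + b.(X + X + (X + X))))\{b} + b.((rec X. c.(a.b.X\{b} + b.(X + X + (X + X)))) + (rec X. c.(a.b.X\{b} + b.(X + X + (X + X)))) + ((rec X. c.(a.b.X\{b} + b.(X + X + (X + X)))) + (rec X. c.(a.b.X\{b} + b.(X + X + (X + X)))))) | —a→ m2, —b→ m3
  m2 = b.(rec X. c.(a.b.X\{b} + b.(X + X + (X + X))))\{b} | —b→ m4
  m3 = (rec X. c.(a.b.X\{b} + b.(X + X + (X + X)))) + (rec X. c.(a.b.X\{b} + b.(X + X + (X + X)))) + ((rec X. c.(a.b.X\{b} + b.(X + X + (X + X)))) + (rec X. c.(a.b.X\{b} + b.(X + X + (X + X))))) | —c→ m1
  m4 = (rec X. c.(a.b.X\{b} + b.(X + X + (X + X))))\{b} | —c→ m5
  m5 = (a.b.(rec X. c.(a.b.X\{b} + b.(X + X + (X + X))))\{b} + b.((rec X. c.(a.b.X\{b} + b.(X + X + (X + X)))) + (rec X. c.(a.b.X\{b} + b.(X + X + (X + X)))) + ((rec X. c.(a.b.X\{b} + b.(X + X + (X + X)))) + (rec X. c.(a.b.X\{b} + b.(X + X + (X + X)))))))\{b} | —a→ m6
  m6 = (b.(rec X. c.(a.b.X\{b} + b.(X + X + (X + X))))\{b})\{b} | ·
LTS(Q): 5 reachable states
  n0 = rec X. b.(a.b.X\{b} + b.(X + X + (X + X))) | —b→ n1
  n1 = a.b.(rec X. b.(a.b.X\{b} + b.(X + X + (X + X))))\{b} + b.((rec X. b.(a.b.X\{b} + b.(X + X + (X + X)))) + (rec X. b.(a.b.X\{b} + b.(X + X + (X + X)))) + ((rec X. b.(a.b.X\{b} + b.(X + X + (X + X)))) + (rec X. b.(a.b.X\{b} + b.(X + X + (X + X)))))) | —a→ n2, —b→ n3
  n2 = b.(rec X. b.(a.b.X\{b} + b.(X + X + (X + X))))\{b} | —b→ n4
  n3 = (rec X. b.(a.b.X\{b} + b.(X + X + (X + X)))) + (rec X. b.(a.b.X\{b} + b.(X + X + (X + X)))) + ((rec X. b.(a.b.X\{b} + b.(X + X + (X + X)))) + (rec X. b.(a.b.X\{b} + b.(X + X + (X + X))))) | —b→ n1
  n4 = (rec X. b.(a.b.X\{b} + b.(X + X + (X + X))))\{b} | ·
Executing c from P (initial set {m0}):
  [1] c ⇒ {m1}
  — P admits the full trace.
Executing c from Q (initial set {n0}):
  [1] c ⇒ no successor for Q

c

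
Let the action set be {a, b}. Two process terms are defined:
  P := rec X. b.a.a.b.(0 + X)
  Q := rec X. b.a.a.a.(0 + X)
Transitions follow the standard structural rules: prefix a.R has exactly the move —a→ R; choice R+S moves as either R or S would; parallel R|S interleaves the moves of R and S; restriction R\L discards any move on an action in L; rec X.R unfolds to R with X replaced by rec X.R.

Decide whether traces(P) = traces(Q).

LTS(P): 5 reachable states
  u0 = rec X. b.a.a.b.(0 + X) | --b--▸ u1
  u1 = a.a.b.(0 + (rec X. b.a.a.b.(0 + X))) | --a--▸ u2
  u2 = a.b.(0 + (rec X. b.a.a.b.(0 + X))) | --a--▸ u3
  u3 = b.(0 + (rec X. b.a.a.b.(0 + X))) | --b--▸ u4
  u4 = 0 + (rec X. b.a.a.b.(0 + X)) | --b--▸ u1
LTS(Q): 5 reachable states
  v0 = rec X. b.a.a.a.(0 + X) | --b--▸ v1
  v1 = a.a.a.(0 + (rec X. b.a.a.a.(0 + X))) | --a--▸ v2
  v2 = a.a.(0 + (rec X. b.a.a.a.(0 + X))) | --a--▸ v3
  v3 = a.(0 + (rec X. b.a.a.a.(0 + X))) | --a--▸ v4
  v4 = 0 + (rec X. b.a.a.a.(0 + X)) | --b--▸ v1
Trace ⟨baab⟩ through P, begin at {u0}:
  step 1 (b): {u1}
  step 2 (a): {u2}
  step 3 (a): {u3}
  step 4 (b): {u4}
  — P admits the full trace.
Trace ⟨baab⟩ through Q, begin at {v0}:
  step 1 (b): {v1}
  step 2 (a): {v2}
  step 3 (a): {v3}
  step 4 (b): no successor for Q

NO — witness ⟨baab⟩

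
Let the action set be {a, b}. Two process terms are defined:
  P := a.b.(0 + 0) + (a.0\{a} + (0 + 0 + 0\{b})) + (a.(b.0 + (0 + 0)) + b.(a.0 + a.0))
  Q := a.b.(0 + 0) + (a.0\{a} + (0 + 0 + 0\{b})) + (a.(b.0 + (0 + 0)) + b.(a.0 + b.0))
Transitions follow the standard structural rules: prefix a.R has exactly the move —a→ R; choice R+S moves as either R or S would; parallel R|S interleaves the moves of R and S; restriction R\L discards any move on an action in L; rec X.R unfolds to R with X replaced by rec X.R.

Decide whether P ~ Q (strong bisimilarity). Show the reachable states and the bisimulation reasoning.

P ≁ Q

Reachable graph of P (7 states):
  u0 = a.b.(0 + 0) + (a.0\{a} + (0 + 0 + 0\{b})) + (a.(b.0 + (0 + 0)) + b.(a.0 + a.0)) | -a-> u1, -a-> u2, -a-> u3, -b-> u4
  u1 = 0\{a} | ∅
  u2 = b.(0 + 0) | -b-> u5
  u3 = b.0 + (0 + 0) | -b-> u6
  u4 = a.0 + a.0 | -a-> u6
  u5 = 0 + 0 | ∅
  u6 = 0 | ∅
Reachable graph of Q (7 states):
  v0 = a.b.(0 + 0) + (a.0\{a} + (0 + 0 + 0\{b})) + (a.(b.0 + (0 + 0)) + b.(a.0 + b.0)) | -a-> v1, -a-> v2, -a-> v3, -b-> v4
  v1 = 0\{a} | ∅
  v2 = b.(0 + 0) | -b-> v5
  v3 = b.0 + (0 + 0) | -b-> v6
  v4 = a.0 + b.0 | -a-> v6, -b-> v6
  v5 = 0 + 0 | ∅
  v6 = 0 | ∅
Bisimilarity quotient blocks:
  B0 = {u0}
  B1 = {u2, u3, v2, v3}
  B2 = {u1, u5, u6, v1, v5, v6}
  B3 = {u4}
  B4 = {v0}
  B5 = {v4}
u0 ∈ B0, v0 ∈ B4 → different blocks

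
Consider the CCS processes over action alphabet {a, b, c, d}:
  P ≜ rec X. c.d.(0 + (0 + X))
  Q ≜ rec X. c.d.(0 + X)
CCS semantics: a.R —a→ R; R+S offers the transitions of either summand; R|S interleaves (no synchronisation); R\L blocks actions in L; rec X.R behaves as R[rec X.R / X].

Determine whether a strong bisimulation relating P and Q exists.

YES

LTS(P): 3 reachable states
  p0 = rec X. c.d.(0 + (0 + X)) has moves --c--▸ p1
  p1 = d.(0 + (0 + (rec X. c.d.(0 + (0 + X))))) has moves --d--▸ p2
  p2 = 0 + (0 + (rec X. c.d.(0 + (0 + X)))) has moves --c--▸ p1
LTS(Q): 3 reachable states
  q0 = rec X. c.d.(0 + X) has moves --c--▸ q1
  q1 = d.(0 + (rec X. c.d.(0 + X))) has moves --d--▸ q2
  q2 = 0 + (rec X. c.d.(0 + X)) has moves --c--▸ q1
Bisimilarity quotient blocks:
  B0 = {p0, p2, q0, q2}
  B1 = {p1, q1}
p0 ∈ B0, q0 ∈ B0 → same block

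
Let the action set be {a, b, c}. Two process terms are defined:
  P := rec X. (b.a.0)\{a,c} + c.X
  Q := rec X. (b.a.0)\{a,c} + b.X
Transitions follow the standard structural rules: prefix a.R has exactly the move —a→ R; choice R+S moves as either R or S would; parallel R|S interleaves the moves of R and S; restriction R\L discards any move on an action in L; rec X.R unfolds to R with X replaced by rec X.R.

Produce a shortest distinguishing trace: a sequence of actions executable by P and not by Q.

c

P's transition system — 2 states:
  m0 = rec X. (b.a.0)\{a,c} + c.X :: =b=> m1, =c=> m0
  m1 = (a.0)\{a,c} :: ∅
Q's transition system — 2 states:
  n0 = rec X. (b.a.0)\{a,c} + b.X :: =b=> n0, =b=> n1
  n1 = (a.0)\{a,c} :: ∅
Executing c from P (initial set {m0}):
  after c @ step 1: {m0}
  ✓ P
Executing c from Q (initial set {n0}):
  after c @ step 1: ∅ (Q stuck)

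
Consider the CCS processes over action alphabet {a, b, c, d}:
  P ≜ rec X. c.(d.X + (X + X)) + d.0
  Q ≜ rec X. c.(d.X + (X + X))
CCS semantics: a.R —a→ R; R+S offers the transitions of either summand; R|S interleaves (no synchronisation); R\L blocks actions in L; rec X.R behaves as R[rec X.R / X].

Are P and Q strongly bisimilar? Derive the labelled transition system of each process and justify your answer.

Reachable graph of P (3 states):
  m0 = rec X. c.(d.X + (X + X)) + d.0 ⊢ --c--▸ m1, --d--▸ m2
  m1 = d.(rec X. c.(d.X + (X + X)) + d.0) + ((rec X. c.(d.X + (X + X)) + d.0) + (rec X. c.(d.X + (X + X)) + d.0)) ⊢ --c--▸ m1, --d--▸ m0, --d--▸ m2
  m2 = 0 ⊢ stopped
Reachable graph of Q (2 states):
  n0 = rec X. c.(d.X + (X + X)) ⊢ --c--▸ n1
  n1 = d.(rec X. c.(d.X + (X + X))) + ((rec X. c.(d.X + (X + X))) + (rec X. c.(d.X + (X + X)))) ⊢ --c--▸ n1, --d--▸ n0
Bisimilarity quotient blocks:
  B0 = {m0}
  B1 = {m1}
  B2 = {m2}
  B3 = {n0}
  B4 = {n1}
m0 ∈ B0, n0 ∈ B3 → different blocks

NO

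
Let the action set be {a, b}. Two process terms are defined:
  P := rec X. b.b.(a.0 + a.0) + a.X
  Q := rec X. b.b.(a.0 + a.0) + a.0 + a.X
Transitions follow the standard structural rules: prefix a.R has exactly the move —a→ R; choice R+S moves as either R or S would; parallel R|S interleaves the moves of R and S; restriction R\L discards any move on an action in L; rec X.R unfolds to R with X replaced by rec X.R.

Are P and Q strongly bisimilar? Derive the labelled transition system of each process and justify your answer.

LTS(P): 4 reachable states
  s0 = rec X. b.b.(a.0 + a.0) + a.X → ··a··> s0, ··b··> s1
  s1 = b.(a.0 + a.0) → ··b··> s2
  s2 = a.0 + a.0 → ··a··> s3
  s3 = 0 → deadlocked
LTS(Q): 4 reachable states
  t0 = rec X. b.b.(a.0 + a.0) + a.0 + a.X → ··a··> t0, ··a··> t1, ··b··> t2
  t1 = 0 → deadlocked
  t2 = b.(a.0 + a.0) → ··b··> t3
  t3 = a.0 + a.0 → ··a··> t1
Partition-refinement fixed point:
  B0 = {s0}
  B1 = {s1, t2}
  B2 = {s2, t3}
  B3 = {s3, t1}
  B4 = {t0}
s0 ∈ B0, t0 ∈ B4 → different blocks

P ≁ Q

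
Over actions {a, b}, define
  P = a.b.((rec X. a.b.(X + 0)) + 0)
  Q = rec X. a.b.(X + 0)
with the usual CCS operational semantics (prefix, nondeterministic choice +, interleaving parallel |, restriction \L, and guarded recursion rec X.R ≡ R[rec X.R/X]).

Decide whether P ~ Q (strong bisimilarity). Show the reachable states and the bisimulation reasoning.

bisimilar

P's transition system — 3 states:
  m0 = a.b.((rec X. a.b.(X + 0)) + 0) has moves -a-> m1
  m1 = b.((rec X. a.b.(X + 0)) + 0) has moves -b-> m2
  m2 = (rec X. a.b.(X + 0)) + 0 has moves -a-> m1
Q's transition system — 3 states:
  n0 = rec X. a.b.(X + 0) has moves -a-> n1
  n1 = b.((rec X. a.b.(X + 0)) + 0) has moves -b-> n2
  n2 = (rec X. a.b.(X + 0)) + 0 has moves -a-> n1
Coarsest stable partition (strong bisimilarity classes):
  B0 = {m0, m2, n0, n2}
  B1 = {m1, n1}
m0 ∈ B0, n0 ∈ B0 → same block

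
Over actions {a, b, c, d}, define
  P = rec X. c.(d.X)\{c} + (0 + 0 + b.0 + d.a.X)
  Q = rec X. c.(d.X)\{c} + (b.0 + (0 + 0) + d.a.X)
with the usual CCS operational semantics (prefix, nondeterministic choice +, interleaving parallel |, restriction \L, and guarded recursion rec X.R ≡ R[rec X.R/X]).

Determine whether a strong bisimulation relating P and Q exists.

LTS(P): 7 reachable states
  p0 = rec X. c.(d.X)\{c} + (0 + 0 + b.0 + d.a.X) ⊢ =b=> p1, =c=> p2, =d=> p3
  p1 = 0 ⊢ stopped
  p2 = (d.(rec X. c.(d.X)\{c} + (0 + 0 + b.0 + d.a.X)))\{c} ⊢ =d=> p4
  p3 = a.(rec X. c.(d.X)\{c} + (0 + 0 + b.0 + d.a.X)) ⊢ =a=> p0
  p4 = (rec X. c.(d.X)\{c} + (0 + 0 + b.0 + d.a.X))\{c} ⊢ =b=> p5, =d=> p6
  p5 = 0\{c} ⊢ stopped
  p6 = (a.(rec X. c.(d.X)\{c} + (0 + 0 + b.0 + d.a.X)))\{c} ⊢ =a=> p4
LTS(Q): 7 reachable states
  q0 = rec X. c.(d.X)\{c} + (b.0 + (0 + 0) + d.a.X) ⊢ =b=> q1, =c=> q2, =d=> q3
  q1 = 0 ⊢ stopped
  q2 = (d.(rec X. c.(d.X)\{c} + (b.0 + (0 + 0) + d.a.X)))\{c} ⊢ =d=> q4
  q3 = a.(rec X. c.(d.X)\{c} + (b.0 + (0 + 0) + d.a.X)) ⊢ =a=> q0
  q4 = (rec X. c.(d.X)\{c} + (b.0 + (0 + 0) + d.a.X))\{c} ⊢ =b=> q5, =d=> q6
  q5 = 0\{c} ⊢ stopped
  q6 = (a.(rec X. c.(d.X)\{c} + (b.0 + (0 + 0) + d.a.X)))\{c} ⊢ =a=> q4
Coarsest stable partition (strong bisimilarity classes):
  B0 = {p0, q0}
  B1 = {p2, q2}
  B2 = {p4, q4}
  B3 = {p6, q6}
  B4 = {p1, p5, q1, q5}
  B5 = {p3, q3}
p0 ∈ B0, q0 ∈ B0 → same block

YES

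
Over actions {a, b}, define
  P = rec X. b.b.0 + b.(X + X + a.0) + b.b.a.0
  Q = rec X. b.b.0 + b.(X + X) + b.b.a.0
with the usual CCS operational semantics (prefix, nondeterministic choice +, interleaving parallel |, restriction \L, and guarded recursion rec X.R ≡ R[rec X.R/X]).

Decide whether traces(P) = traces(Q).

P's transition system — 6 states:
  p0 = rec X. b.b.0 + b.(X + X + a.0) + b.b.a.0 :: ··b··> p1, ··b··> p2, ··b··> p3
  p1 = (rec X. b.b.0 + b.(X + X + a.0) + b.b.a.0) + (rec X. b.b.0 + b.(X + X + a.0) + b.b.a.0) + a.0 :: ··a··> p4, ··b··> p1, ··b··> p2, ··b··> p3
  p2 = b.0 :: ··b··> p4
  p3 = b.a.0 :: ··b··> p5
  p4 = 0 :: ∅
  p5 = a.0 :: ··a··> p4
Q's transition system — 6 states:
  q0 = rec X. b.b.0 + b.(X + X) + b.b.a.0 :: ··b··> q1, ··b··> q2, ··b··> q3
  q1 = (rec X. b.b.0 + b.(X + X) + b.b.a.0) + (rec X. b.b.0 + b.(X + X) + b.b.a.0) :: ··b··> q1, ··b··> q2, ··b··> q3
  q2 = b.0 :: ··b··> q4
  q3 = b.a.0 :: ··b··> q5
  q4 = 0 :: ∅
  q5 = a.0 :: ··a··> q4
Executing ba from P (initial set {p0}):
  [1] b ⇒ {p1, p2, p3}
  [2] a ⇒ {p4}
  ✓ P
Executing ba from Q (initial set {q0}):
  [1] b ⇒ {q1, q2, q3}
  [2] a ⇒ no successor for Q

traces(P) ≠ traces(Q) — witness ⟨ba⟩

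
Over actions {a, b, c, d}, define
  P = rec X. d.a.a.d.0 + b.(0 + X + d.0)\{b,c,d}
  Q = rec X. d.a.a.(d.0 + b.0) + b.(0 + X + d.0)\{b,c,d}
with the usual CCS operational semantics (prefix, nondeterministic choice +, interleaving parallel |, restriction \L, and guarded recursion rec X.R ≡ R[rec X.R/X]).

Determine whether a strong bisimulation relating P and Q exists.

not bisimilar

P's transition system — 6 states:
  p0 = rec X. d.a.a.d.0 + b.(0 + X + d.0)\{b,c,d} | =b=> p1, =d=> p2
  p1 = (0 + (rec X. d.a.a.d.0 + b.(0 + X + d.0)\{b,c,d}) + d.0)\{b,c,d} | stopped
  p2 = a.a.d.0 | =a=> p3
  p3 = a.d.0 | =a=> p4
  p4 = d.0 | =d=> p5
  p5 = 0 | stopped
Q's transition system — 6 states:
  q0 = rec X. d.a.a.(d.0 + b.0) + b.(0 + X + d.0)\{b,c,d} | =b=> q1, =d=> q2
  q1 = (0 + (rec X. d.a.a.(d.0 + b.0) + b.(0 + X + d.0)\{b,c,d}) + d.0)\{b,c,d} | stopped
  q2 = a.a.(d.0 + b.0) | =a=> q3
  q3 = a.(d.0 + b.0) | =a=> q4
  q4 = d.0 + b.0 | =b=> q5, =d=> q5
  q5 = 0 | stopped
Bisimilarity quotient blocks:
  B0 = {p0}
  B1 = {p1, p5, q1, q5}
  B2 = {p2}
  B3 = {p3}
  B4 = {p4}
  B5 = {q0}
  B6 = {q2}
  B7 = {q3}
  B8 = {q4}
p0 ∈ B0, q0 ∈ B5 → different blocks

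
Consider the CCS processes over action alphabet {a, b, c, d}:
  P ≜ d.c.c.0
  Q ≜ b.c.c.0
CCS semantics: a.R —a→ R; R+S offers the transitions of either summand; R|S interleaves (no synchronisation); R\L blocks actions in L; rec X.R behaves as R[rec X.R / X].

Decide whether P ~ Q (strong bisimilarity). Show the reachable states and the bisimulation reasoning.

Reachable graph of P (4 states):
  s0 = d.c.c.0 | —d→ s1
  s1 = c.c.0 | —c→ s2
  s2 = c.0 | —c→ s3
  s3 = 0 | stopped
Reachable graph of Q (4 states):
  t0 = b.c.c.0 | —b→ t1
  t1 = c.c.0 | —c→ t2
  t2 = c.0 | —c→ t3
  t3 = 0 | stopped
Coarsest stable partition (strong bisimilarity classes):
  B0 = {s0}
  B1 = {s1, t1}
  B2 = {s2, t2}
  B3 = {s3, t3}
  B4 = {t0}
s0 ∈ B0, t0 ∈ B4 → different blocks

not bisimilar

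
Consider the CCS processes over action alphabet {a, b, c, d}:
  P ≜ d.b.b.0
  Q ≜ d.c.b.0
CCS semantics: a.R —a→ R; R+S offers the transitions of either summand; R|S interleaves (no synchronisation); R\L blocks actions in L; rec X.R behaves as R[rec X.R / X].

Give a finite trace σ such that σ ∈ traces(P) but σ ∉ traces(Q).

Reachable graph of P (4 states):
  m0 = d.b.b.0 ⊢ ··d··> m1
  m1 = b.b.0 ⊢ ··b··> m2
  m2 = b.0 ⊢ ··b··> m3
  m3 = 0 ⊢ (no moves)
Reachable graph of Q (4 states):
  n0 = d.c.b.0 ⊢ ··d··> n1
  n1 = c.b.0 ⊢ ··c··> n2
  n2 = b.0 ⊢ ··b··> n3
  n3 = 0 ⊢ (no moves)
Trace ⟨db⟩ through P, begin at {m0}:
  step 1 (d): {m1}
  step 2 (b): {m2}
  — P admits the full trace.
Trace ⟨db⟩ through Q, begin at {n0}:
  step 1 (d): {n1}
  step 2 (b): no successor for Q

db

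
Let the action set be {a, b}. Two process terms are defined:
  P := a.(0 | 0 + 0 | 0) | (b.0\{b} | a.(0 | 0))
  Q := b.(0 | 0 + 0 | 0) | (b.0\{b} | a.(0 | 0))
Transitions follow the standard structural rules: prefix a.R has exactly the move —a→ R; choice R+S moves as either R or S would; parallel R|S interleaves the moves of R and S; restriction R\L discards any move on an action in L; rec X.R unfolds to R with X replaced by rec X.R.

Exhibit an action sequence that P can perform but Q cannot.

P's transition system — 8 states:
  s0 = a.(0 | 0 + 0 | 0) | (b.0\{b} | a.(0 | 0)) :: -a-> s1, -a-> s2, -b-> s3
  s1 = (0 | 0 + 0 | 0) | (b.0\{b} | a.(0 | 0)) :: -a-> s4, -b-> s5
  s2 = a.(0 | 0 + 0 | 0) | (b.0\{b} | (0 | 0)) :: -a-> s4, -b-> s6
  s3 = a.(0 | 0 + 0 | 0) | (0\{b} | a.(0 | 0)) :: -a-> s5, -a-> s6
  s4 = (0 | 0 + 0 | 0) | (b.0\{b} | (0 | 0)) :: -b-> s7
  s5 = (0 | 0 + 0 | 0) | (0\{b} | a.(0 | 0)) :: -a-> s7
  s6 = a.(0 | 0 + 0 | 0) | (0\{b} | (0 | 0)) :: -a-> s7
  s7 = (0 | 0 + 0 | 0) | (0\{b} | (0 | 0)) :: ∅
Q's transition system — 8 states:
  t0 = b.(0 | 0 + 0 | 0) | (b.0\{b} | a.(0 | 0)) :: -a-> t1, -b-> t2, -b-> t3
  t1 = b.(0 | 0 + 0 | 0) | (b.0\{b} | (0 | 0)) :: -b-> t4, -b-> t5
  t2 = (0 | 0 + 0 | 0) | (b.0\{b} | a.(0 | 0)) :: -a-> t4, -b-> t6
  t3 = b.(0 | 0 + 0 | 0) | (0\{b} | a.(0 | 0)) :: -a-> t5, -b-> t6
  t4 = (0 | 0 + 0 | 0) | (b.0\{b} | (0 | 0)) :: -b-> t7
  t5 = b.(0 | 0 + 0 | 0) | (0\{b} | (0 | 0)) :: -b-> t7
  t6 = (0 | 0 + 0 | 0) | (0\{b} | a.(0 | 0)) :: -a-> t7
  t7 = (0 | 0 + 0 | 0) | (0\{b} | (0 | 0)) :: ∅
Executing aa from P (initial set {s0}):
  step 1 (a): {s1, s2}
  step 2 (a): {s4}
  ✓ P
Executing aa from Q (initial set {t0}):
  step 1 (a): {t1}
  step 2 (a): ∅  — Q cannot continue

aa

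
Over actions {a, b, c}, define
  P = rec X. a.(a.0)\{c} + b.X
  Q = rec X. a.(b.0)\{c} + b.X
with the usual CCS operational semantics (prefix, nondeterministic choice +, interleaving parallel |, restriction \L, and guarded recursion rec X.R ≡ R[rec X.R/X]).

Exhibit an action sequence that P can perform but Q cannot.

aa

P's transition system — 3 states:
  p0 = rec X. a.(a.0)\{c} + b.X | ··a··> p1, ··b··> p0
  p1 = (a.0)\{c} | ··a··> p2
  p2 = 0\{c} | ·
Q's transition system — 3 states:
  q0 = rec X. a.(b.0)\{c} + b.X | ··a··> q1, ··b··> q0
  q1 = (b.0)\{c} | ··b··> q2
  q2 = 0\{c} | ·
Trace ⟨aa⟩ through P, begin at {p0}:
  [1] a ⇒ {p1}
  [2] a ⇒ {p2}
  P completes σ.
Trace ⟨aa⟩ through Q, begin at {q0}:
  [1] a ⇒ {q1}
  [2] a ⇒ ∅ (Q stuck)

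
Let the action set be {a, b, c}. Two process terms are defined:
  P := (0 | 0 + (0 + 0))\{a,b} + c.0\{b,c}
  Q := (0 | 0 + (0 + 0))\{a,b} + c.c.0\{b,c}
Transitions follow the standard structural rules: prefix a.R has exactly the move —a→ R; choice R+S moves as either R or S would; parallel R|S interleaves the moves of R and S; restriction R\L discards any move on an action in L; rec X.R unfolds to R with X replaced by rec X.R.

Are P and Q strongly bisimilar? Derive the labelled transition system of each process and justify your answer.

P's transition system — 2 states:
  m0 = (0 | 0 + (0 + 0))\{a,b} + c.0\{b,c} has moves —c→ m1
  m1 = 0\{b,c} has moves ·
Q's transition system — 3 states:
  n0 = (0 | 0 + (0 + 0))\{a,b} + c.c.0\{b,c} has moves —c→ n1
  n1 = c.0\{b,c} has moves —c→ n2
  n2 = 0\{b,c} has moves ·
Bisimilarity quotient blocks:
  B0 = {m0, n1}
  B1 = {m1, n2}
  B2 = {n0}
m0 ∈ B0, n0 ∈ B2 → different blocks

NO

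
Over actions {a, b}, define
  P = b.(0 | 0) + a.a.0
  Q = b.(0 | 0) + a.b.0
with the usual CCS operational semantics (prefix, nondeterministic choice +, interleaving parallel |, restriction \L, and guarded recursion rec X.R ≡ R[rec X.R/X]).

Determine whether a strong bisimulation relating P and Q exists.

NO

Reachable graph of P (4 states):
  m0 = b.(0 | 0) + a.a.0 ⊢ -a-> m1, -b-> m2
  m1 = a.0 ⊢ -a-> m3
  m2 = 0 | 0 ⊢ (no moves)
  m3 = 0 ⊢ (no moves)
Reachable graph of Q (4 states):
  n0 = b.(0 | 0) + a.b.0 ⊢ -a-> n1, -b-> n2
  n1 = b.0 ⊢ -b-> n3
  n2 = 0 | 0 ⊢ (no moves)
  n3 = 0 ⊢ (no moves)
Bisimilarity quotient blocks:
  B0 = {m0}
  B1 = {m2, m3, n2, n3}
  B2 = {m1}
  B3 = {n0}
  B4 = {n1}
m0 ∈ B0, n0 ∈ B3 → different blocks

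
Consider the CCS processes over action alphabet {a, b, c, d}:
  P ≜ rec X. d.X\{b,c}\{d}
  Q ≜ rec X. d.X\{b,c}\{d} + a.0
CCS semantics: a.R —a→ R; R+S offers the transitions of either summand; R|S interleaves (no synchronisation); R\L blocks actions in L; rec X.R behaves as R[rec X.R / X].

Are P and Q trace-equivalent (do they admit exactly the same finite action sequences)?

Reachable graph of P (2 states):
  m0 = rec X. d.X\{b,c}\{d} ⊢ —d→ m1
  m1 = (rec X. d.X\{b,c}\{d})\{b,c}\{d} ⊢ (no moves)
Reachable graph of Q (4 states):
  n0 = rec X. d.X\{b,c}\{d} + a.0 ⊢ —a→ n1, —d→ n2
  n1 = 0 ⊢ (no moves)
  n2 = (rec X. d.X\{b,c}\{d} + a.0)\{b,c}\{d} ⊢ —a→ n3
  n3 = 0\{b,c}\{d} ⊢ (no moves)
Trace ⟨a⟩ through Q, begin at {n0}:
  after a @ step 1: {n1}
  — Q admits the full trace.
Trace ⟨a⟩ through P, begin at {m0}:
  after a @ step 1: no successor for P

NO — witness ⟨a⟩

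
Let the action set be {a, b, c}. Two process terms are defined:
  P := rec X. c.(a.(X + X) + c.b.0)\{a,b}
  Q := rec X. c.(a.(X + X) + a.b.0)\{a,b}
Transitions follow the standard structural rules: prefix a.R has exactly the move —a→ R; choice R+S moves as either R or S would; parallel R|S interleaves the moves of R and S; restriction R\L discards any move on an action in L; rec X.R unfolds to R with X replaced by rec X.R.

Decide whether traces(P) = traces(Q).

Reachable graph of P (3 states):
  s0 = rec X. c.(a.(X + X) + c.b.0)\{a,b} → ··c··> s1
  s1 = (a.((rec X. c.(a.(X + X) + c.b.0)\{a,b}) + (rec X. c.(a.(X + X) + c.b.0)\{a,b})) + c.b.0)\{a,b} → ··c··> s2
  s2 = (b.0)\{a,b} → stopped
Reachable graph of Q (2 states):
  t0 = rec X. c.(a.(X + X) + a.b.0)\{a,b} → ··c··> t1
  t1 = (a.((rec X. c.(a.(X + X) + a.b.0)\{a,b}) + (rec X. c.(a.(X + X) + a.b.0)\{a,b})) + a.b.0)\{a,b} → stopped
Run σ = ⟨cc⟩ on P: start {s0}
  step 1 (c): {s1}
  step 2 (c): {s2}
  P completes σ.
Run σ = ⟨cc⟩ on Q: start {t0}
  step 1 (c): {t1}
  step 2 (c): ∅ (Q stuck)

trace-distinct — witness ⟨cc⟩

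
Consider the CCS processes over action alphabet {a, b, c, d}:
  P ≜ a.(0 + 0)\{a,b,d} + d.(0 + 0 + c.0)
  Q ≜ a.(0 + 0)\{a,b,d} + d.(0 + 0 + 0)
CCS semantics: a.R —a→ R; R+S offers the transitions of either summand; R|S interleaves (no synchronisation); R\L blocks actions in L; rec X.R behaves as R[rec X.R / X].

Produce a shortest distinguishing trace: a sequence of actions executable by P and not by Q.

Reachable graph of P (4 states):
  m0 = a.(0 + 0)\{a,b,d} + d.(0 + 0 + c.0) | =a=> m1, =d=> m2
  m1 = (0 + 0)\{a,b,d} | ·
  m2 = 0 + 0 + c.0 | =c=> m3
  m3 = 0 | ·
Reachable graph of Q (3 states):
  n0 = a.(0 + 0)\{a,b,d} + d.(0 + 0 + 0) | =a=> n1, =d=> n2
  n1 = (0 + 0)\{a,b,d} | ·
  n2 = 0 + 0 + 0 | ·
Run σ = ⟨dc⟩ on P: start {m0}
  after d @ step 1: {m2}
  after c @ step 2: {m3}
  ✓ P
Run σ = ⟨dc⟩ on Q: start {n0}
  after d @ step 1: {n2}
  after c @ step 2: ∅  — Q cannot continue

dc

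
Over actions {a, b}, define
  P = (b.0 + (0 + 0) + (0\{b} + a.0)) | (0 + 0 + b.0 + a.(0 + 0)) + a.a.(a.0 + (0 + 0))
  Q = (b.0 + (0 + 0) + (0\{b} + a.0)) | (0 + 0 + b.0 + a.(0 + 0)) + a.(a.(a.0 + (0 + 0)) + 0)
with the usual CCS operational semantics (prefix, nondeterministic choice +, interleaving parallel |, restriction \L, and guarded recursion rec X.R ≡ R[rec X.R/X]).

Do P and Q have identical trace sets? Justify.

LTS(P): 9 reachable states
  s0 = (b.0 + (0 + 0) + (0\{b} + a.0)) | (0 + 0 + b.0 + a.(0 + 0)) + a.a.(a.0 + (0 + 0)) :: —a→ s1, —a→ s2, —a→ s3, —b→ s2, —b→ s4
  s1 = (b.0 + (0 + 0) + (0\{b} + a.0)) | (0 + 0) :: —a→ s5, —b→ s5
  s2 = 0 | (0 + 0 + b.0 + a.(0 + 0)) :: —a→ s5, —b→ s6
  s3 = a.(a.0 + (0 + 0)) :: —a→ s7
  s4 = (b.0 + (0 + 0) + (0\{b} + a.0)) | 0 :: —a→ s6, —b→ s6
  s5 = 0 | (0 + 0) :: ∅
  s6 = 0 | 0 :: ∅
  s7 = a.0 + (0 + 0) :: —a→ s8
  s8 = 0 :: ∅
LTS(Q): 9 reachable states
  t0 = (b.0 + (0 + 0) + (0\{b} + a.0)) | (0 + 0 + b.0 + a.(0 + 0)) + a.(a.(a.0 + (0 + 0)) + 0) :: —a→ t1, —a→ t2, —a→ t3, —b→ t2, —b→ t4
  t1 = (b.0 + (0 + 0) + (0\{b} + a.0)) | (0 + 0) :: —a→ t5, —b→ t5
  t2 = 0 | (0 + 0 + b.0 + a.(0 + 0)) :: —a→ t5, —b→ t6
  t3 = a.(a.0 + (0 + 0)) + 0 :: —a→ t7
  t4 = (b.0 + (0 + 0) + (0\{b} + a.0)) | 0 :: —a→ t6, —b→ t6
  t5 = 0 | (0 + 0) :: ∅
  t6 = 0 | 0 :: ∅
  t7 = a.0 + (0 + 0) :: —a→ t8
  t8 = 0 :: ∅
Partition-refinement fixed point:
  B0 = {s0, t0}
  B1 = {s1, s2, s4, t1, t2, t4}
  B2 = {s5, s6, s8, t5, t6, t8}
  B3 = {s3, t3}
  B4 = {s7, t7}
s0 ∈ B0, t0 ∈ B0 → same block
Bisimilar ⇒ trace-equivalent.

traces(P) = traces(Q)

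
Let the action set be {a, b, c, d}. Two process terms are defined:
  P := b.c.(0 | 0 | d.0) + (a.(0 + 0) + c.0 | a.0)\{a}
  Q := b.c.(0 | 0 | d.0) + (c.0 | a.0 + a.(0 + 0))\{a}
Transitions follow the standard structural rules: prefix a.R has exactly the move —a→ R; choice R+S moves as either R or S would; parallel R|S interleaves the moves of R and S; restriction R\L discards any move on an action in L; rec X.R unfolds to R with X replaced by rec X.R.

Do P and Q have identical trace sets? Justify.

trace-equivalent

LTS(P): 5 reachable states
  p0 = b.c.(0 | 0 | d.0) + (a.(0 + 0) + c.0 | a.0)\{a} ⊢ =b=> p1, =c=> p2
  p1 = c.(0 | 0 | d.0) ⊢ =c=> p3
  p2 = (0 | a.0)\{a} ⊢ deadlocked
  p3 = 0 | 0 | d.0 ⊢ =d=> p4
  p4 = 0 | 0 | 0 ⊢ deadlocked
LTS(Q): 5 reachable states
  q0 = b.c.(0 | 0 | d.0) + (c.0 | a.0 + a.(0 + 0))\{a} ⊢ =b=> q1, =c=> q2
  q1 = c.(0 | 0 | d.0) ⊢ =c=> q3
  q2 = (0 | a.0)\{a} ⊢ deadlocked
  q3 = 0 | 0 | d.0 ⊢ =d=> q4
  q4 = 0 | 0 | 0 ⊢ deadlocked
Coarsest stable partition (strong bisimilarity classes):
  B0 = {p0, q0}
  B1 = {p2, p4, q2, q4}
  B2 = {p1, q1}
  B3 = {p3, q3}
p0 ∈ B0, q0 ∈ B0 → same block
Bisimilar ⇒ trace-equivalent.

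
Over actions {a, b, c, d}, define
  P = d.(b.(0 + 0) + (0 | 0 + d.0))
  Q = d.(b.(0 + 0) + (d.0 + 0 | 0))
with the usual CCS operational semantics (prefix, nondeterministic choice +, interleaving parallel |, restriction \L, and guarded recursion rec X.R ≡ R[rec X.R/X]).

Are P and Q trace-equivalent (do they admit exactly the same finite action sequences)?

traces(P) = traces(Q)

Reachable graph of P (4 states):
  u0 = d.(b.(0 + 0) + (0 | 0 + d.0)) has moves =d=> u1
  u1 = b.(0 + 0) + (0 | 0 + d.0) has moves =b=> u2, =d=> u3
  u2 = 0 + 0 has moves deadlocked
  u3 = 0 has moves deadlocked
Reachable graph of Q (4 states):
  v0 = d.(b.(0 + 0) + (d.0 + 0 | 0)) has moves =d=> v1
  v1 = b.(0 + 0) + (d.0 + 0 | 0) has moves =b=> v2, =d=> v3
  v2 = 0 + 0 has moves deadlocked
  v3 = 0 has moves deadlocked
Partition-refinement fixed point:
  B0 = {u0, v0}
  B1 = {u1, v1}
  B2 = {u2, u3, v2, v3}
u0 ∈ B0, v0 ∈ B0 → same block
Bisimilar ⇒ trace-equivalent.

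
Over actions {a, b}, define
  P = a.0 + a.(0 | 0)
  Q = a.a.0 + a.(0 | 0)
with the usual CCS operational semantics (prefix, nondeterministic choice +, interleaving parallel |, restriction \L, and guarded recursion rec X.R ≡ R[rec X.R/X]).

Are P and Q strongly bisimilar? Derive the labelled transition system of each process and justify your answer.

NO

Reachable graph of P (3 states):
  u0 = a.0 + a.(0 | 0) → ··a··> u1, ··a··> u2
  u1 = 0 → deadlocked
  u2 = 0 | 0 → deadlocked
Reachable graph of Q (4 states):
  v0 = a.a.0 + a.(0 | 0) → ··a··> v1, ··a··> v2
  v1 = 0 | 0 → deadlocked
  v2 = a.0 → ··a··> v3
  v3 = 0 → deadlocked
Partition-refinement fixed point:
  B0 = {u0, v2}
  B1 = {u1, u2, v1, v3}
  B2 = {v0}
u0 ∈ B0, v0 ∈ B2 → different blocks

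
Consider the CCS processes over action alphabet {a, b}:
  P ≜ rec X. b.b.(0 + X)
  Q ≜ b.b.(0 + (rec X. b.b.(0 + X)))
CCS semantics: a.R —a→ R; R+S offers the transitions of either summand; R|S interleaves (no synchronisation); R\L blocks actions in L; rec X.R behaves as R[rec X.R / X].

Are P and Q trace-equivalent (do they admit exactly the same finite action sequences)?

traces(P) = traces(Q)

LTS(P): 3 reachable states
  u0 = rec X. b.b.(0 + X) has moves -b-> u1
  u1 = b.(0 + (rec X. b.b.(0 + X))) has moves -b-> u2
  u2 = 0 + (rec X. b.b.(0 + X)) has moves -b-> u1
LTS(Q): 3 reachable states
  v0 = b.b.(0 + (rec X. b.b.(0 + X))) has moves -b-> v1
  v1 = b.(0 + (rec X. b.b.(0 + X))) has moves -b-> v2
  v2 = 0 + (rec X. b.b.(0 + X)) has moves -b-> v1
Partition-refinement fixed point:
  B0 = {u0, u1, u2, v0, v1, v2}
u0 ∈ B0, v0 ∈ B0 → same block
Bisimilar ⇒ trace-equivalent.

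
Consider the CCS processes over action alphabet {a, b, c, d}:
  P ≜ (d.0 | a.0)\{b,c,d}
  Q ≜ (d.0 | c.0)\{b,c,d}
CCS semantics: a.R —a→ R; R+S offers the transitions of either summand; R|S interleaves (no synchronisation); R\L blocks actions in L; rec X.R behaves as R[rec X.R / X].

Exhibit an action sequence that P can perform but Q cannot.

Reachable graph of P (2 states):
  p0 = (d.0 | a.0)\{b,c,d} | ··a··> p1
  p1 = (d.0 | 0)\{b,c,d} | ·
Reachable graph of Q (1 states):
  q0 = (d.0 | c.0)\{b,c,d} | ·
Trace ⟨a⟩ through P, begin at {p0}:
  [1] a ⇒ {p1}
  — P admits the full trace.
Trace ⟨a⟩ through Q, begin at {q0}:
  [1] a ⇒ ∅  — Q cannot continue

a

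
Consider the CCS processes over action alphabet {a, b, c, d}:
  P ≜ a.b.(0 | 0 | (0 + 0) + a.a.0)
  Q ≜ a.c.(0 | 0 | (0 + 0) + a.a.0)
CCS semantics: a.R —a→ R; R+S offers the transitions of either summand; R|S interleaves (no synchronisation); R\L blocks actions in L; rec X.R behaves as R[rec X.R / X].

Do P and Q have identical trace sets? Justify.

Reachable graph of P (5 states):
  m0 = a.b.(0 | 0 | (0 + 0) + a.a.0) ⊢ --a--▸ m1
  m1 = b.(0 | 0 | (0 + 0) + a.a.0) ⊢ --b--▸ m2
  m2 = 0 | 0 | (0 + 0) + a.a.0 ⊢ --a--▸ m3
  m3 = a.0 ⊢ --a--▸ m4
  m4 = 0 ⊢ ∅
Reachable graph of Q (5 states):
  n0 = a.c.(0 | 0 | (0 + 0) + a.a.0) ⊢ --a--▸ n1
  n1 = c.(0 | 0 | (0 + 0) + a.a.0) ⊢ --c--▸ n2
  n2 = 0 | 0 | (0 + 0) + a.a.0 ⊢ --a--▸ n3
  n3 = a.0 ⊢ --a--▸ n4
  n4 = 0 ⊢ ∅
Run σ = ⟨ab⟩ on P: start {m0}
  after a @ step 1: {m1}
  after b @ step 2: {m2}
  ✓ P
Run σ = ⟨ab⟩ on Q: start {n0}
  after a @ step 1: {n1}
  after b @ step 2: ∅  — Q cannot continue

NO — witness ⟨ab⟩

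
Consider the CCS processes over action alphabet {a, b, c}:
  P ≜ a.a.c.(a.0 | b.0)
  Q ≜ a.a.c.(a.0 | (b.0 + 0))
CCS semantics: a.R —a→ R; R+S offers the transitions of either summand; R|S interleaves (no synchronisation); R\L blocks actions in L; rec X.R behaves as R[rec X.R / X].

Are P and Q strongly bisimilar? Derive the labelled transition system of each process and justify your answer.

bisimilar

P's transition system — 7 states:
  m0 = a.a.c.(a.0 | b.0) → --a--▸ m1
  m1 = a.c.(a.0 | b.0) → --a--▸ m2
  m2 = c.(a.0 | b.0) → --c--▸ m3
  m3 = a.0 | b.0 → --a--▸ m4, --b--▸ m5
  m4 = 0 | b.0 → --b--▸ m6
  m5 = a.0 | 0 → --a--▸ m6
  m6 = 0 | 0 → ∅
Q's transition system — 7 states:
  n0 = a.a.c.(a.0 | (b.0 + 0)) → --a--▸ n1
  n1 = a.c.(a.0 | (b.0 + 0)) → --a--▸ n2
  n2 = c.(a.0 | (b.0 + 0)) → --c--▸ n3
  n3 = a.0 | (b.0 + 0) → --a--▸ n4, --b--▸ n5
  n4 = 0 | (b.0 + 0) → --b--▸ n6
  n5 = a.0 | 0 → --a--▸ n6
  n6 = 0 | 0 → ∅
Coarsest stable partition (strong bisimilarity classes):
  B0 = {m0, n0}
  B1 = {m1, n1}
  B2 = {m2, n2}
  B3 = {m3, n3}
  B4 = {m4, n4}
  B5 = {m6, n6}
  B6 = {m5, n5}
m0 ∈ B0, n0 ∈ B0 → same block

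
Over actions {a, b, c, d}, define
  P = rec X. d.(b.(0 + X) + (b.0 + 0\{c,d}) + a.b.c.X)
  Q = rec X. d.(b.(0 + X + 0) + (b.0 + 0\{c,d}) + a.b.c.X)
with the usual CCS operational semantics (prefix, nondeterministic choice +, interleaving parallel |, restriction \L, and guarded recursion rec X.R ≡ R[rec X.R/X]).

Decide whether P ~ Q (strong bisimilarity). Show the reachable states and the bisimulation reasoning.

P's transition system — 6 states:
  s0 = rec X. d.(b.(0 + X) + (b.0 + 0\{c,d}) + a.b.c.X) has moves -d-> s1
  s1 = b.(0 + (rec X. d.(b.(0 + X) + (b.0 + 0\{c,d}) + a.b.c.X))) + (b.0 + 0\{c,d}) + a.b.c.(rec X. d.(b.(0 + X) + (b.0 + 0\{c,d}) + a.b.c.X)) has moves -a-> s2, -b-> s3, -b-> s4
  s2 = b.c.(rec X. d.(b.(0 + X) + (b.0 + 0\{c,d}) + a.b.c.X)) has moves -b-> s5
  s3 = 0 has moves ·
  s4 = 0 + (rec X. d.(b.(0 + X) + (b.0 + 0\{c,d}) + a.b.c.X)) has moves -d-> s1
  s5 = c.(rec X. d.(b.(0 + X) + (b.0 + 0\{c,d}) + a.b.c.X)) has moves -c-> s0
Q's transition system — 6 states:
  t0 = rec X. d.(b.(0 + X + 0) + (b.0 + 0\{c,d}) + a.b.c.X) has moves -d-> t1
  t1 = b.(0 + (rec X. d.(b.(0 + X + 0) + (b.0 + 0\{c,d}) + a.b.c.X)) + 0) + (b.0 + 0\{c,d}) + a.b.c.(rec X. d.(b.(0 + X + 0) + (b.0 + 0\{c,d}) + a.b.c.X)) has moves -a-> t2, -b-> t3, -b-> t4
  t2 = b.c.(rec X. d.(b.(0 + X + 0) + (b.0 + 0\{c,d}) + a.b.c.X)) has moves -b-> t5
  t3 = 0 has moves ·
  t4 = 0 + (rec X. d.(b.(0 + X + 0) + (b.0 + 0\{c,d}) + a.b.c.X)) + 0 has moves -d-> t1
  t5 = c.(rec X. d.(b.(0 + X + 0) + (b.0 + 0\{c,d}) + a.b.c.X)) has moves -c-> t0
Bisimilarity quotient blocks:
  B0 = {s0, s4, t0, t4}
  B1 = {s1, t1}
  B2 = {s2, t2}
  B3 = {s5, t5}
  B4 = {s3, t3}
s0 ∈ B0, t0 ∈ B0 → same block

bisimilar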